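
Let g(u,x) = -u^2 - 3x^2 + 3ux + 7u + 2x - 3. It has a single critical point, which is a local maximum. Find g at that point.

184/3

∂g/∂u = -2u + 3x + 7 = 0 and ∂g/∂x = 3u - 6x + 2 = 0, so (u, x) = (16, 25/3).
The Hessian has g_{uu} = -2, g_{xx} = -6, g_{ux} = 3, giving D = 3 > 0 with g_{uu} < 0, so the point is a local maximum.
g(16, 25/3) = 184/3.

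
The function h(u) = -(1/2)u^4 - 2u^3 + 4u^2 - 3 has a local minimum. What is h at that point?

h'(u) = -2u^3 - 6u^2 + 8u. Setting h'(u) = 0 gives u ∈ {-4, 0, 1}.
Second-derivative test with h''(u) = -6u^2 - 12u + 8: h''(-4) = -40 < 0 ⇒ local maximum; h''(0) = 8 > 0 ⇒ local minimum; h''(1) = -10 < 0 ⇒ local maximum.
Thus h has its local minimum at u = 0, with value -3.

-3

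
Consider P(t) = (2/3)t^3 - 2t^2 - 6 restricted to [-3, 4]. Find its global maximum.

Differentiating, P'(t) = 2t^2 - 4t; which vanishes at t = 0 and t = 2.
Candidates: P(-3) = -42; P(0) = -6; P(2) = -26/3; P(4) = 14/3.
So the maximum is P(4) = 14/3.

14/3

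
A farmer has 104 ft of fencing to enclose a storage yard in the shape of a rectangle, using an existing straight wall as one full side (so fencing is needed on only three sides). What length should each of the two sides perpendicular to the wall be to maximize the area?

Let the sides perpendicular to the wall have length x and the parallel side y, so 2x + y = 104 and the area is A = xy = x(104 − 2x).
A'(x) = 104 − 4x = 0 gives x = 26, and A''(x) = −4 < 0 confirms a maximum.
Then y = 104 − 2·26 = 52 and A = 1352.

26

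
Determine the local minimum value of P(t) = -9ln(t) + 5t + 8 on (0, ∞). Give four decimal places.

11.7099

P'(t) = -9/t + 5 = 0 gives t = 9/5.
P''(t) = 9/t², which is positive for t > 0, so this is a local minimum.
P(9/5) = -9·ln(9/5) + 9 + 8 ≈ 11.7099.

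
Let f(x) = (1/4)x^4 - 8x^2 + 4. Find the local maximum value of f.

f'(x) = x^3 - 16x = 0 at x = -4, 0, 4.
f''(x) = 3x^2 - 16. f''(-4) = 32 > 0 ⇒ local minimum; f''(0) = -16 < 0 ⇒ local maximum; f''(4) = 32 > 0 ⇒ local minimum.
Thus f has its local maximum at x = 0, with value 4.

4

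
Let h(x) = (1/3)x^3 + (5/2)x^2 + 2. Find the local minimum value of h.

2

h'(x) = x^2 + 5x. Setting h'(x) = 0 gives x ∈ {-5, 0}.
h''(x) = 2x + 5. h''(-5) = -5 < 0 ⇒ local maximum; h''(0) = 5 > 0 ⇒ local minimum.
Thus h has its local minimum at x = 0, with value 2.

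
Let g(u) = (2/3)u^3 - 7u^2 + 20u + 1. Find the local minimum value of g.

28/3

Critical points: g'(u) = 2u^2 - 14u + 20 vanishes at u = 2, 5.
Since g''(u) = 4u - 14, we get g''(2) = -6 < 0 ⇒ local maximum; g''(5) = 6 > 0 ⇒ local minimum.
Thus g has its local minimum at u = 5, with value 28/3.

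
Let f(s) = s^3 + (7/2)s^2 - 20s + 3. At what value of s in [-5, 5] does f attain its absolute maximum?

The derivative is 3s^2 + 7s - 20, which vanishes at s = -4 and s = 5/3.
Candidates: f(-5) = 131/2,  f(-4) = 75,  f(5/3) = -863/54,  f(5) = 231/2.
So the maximum is f(5) = 231/2.

5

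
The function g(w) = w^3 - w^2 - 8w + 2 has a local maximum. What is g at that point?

230/27

g'(w) = 3w^2 - 2w - 8 = 0 at w = -4/3, 2.
g''(w) = 6w - 2. g''(-4/3) = -10 < 0 ⇒ local maximum; g''(2) = 10 > 0 ⇒ local minimum.
So the local maximum value is g(-4/3) = 230/27.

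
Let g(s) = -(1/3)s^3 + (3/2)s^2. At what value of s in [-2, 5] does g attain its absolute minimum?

5

The derivative is -s^2 + 3s, which vanishes at s = 0 and s = 3.
Evaluating at the critical points and endpoints: g(-2) = 26/3,  g(0) = 0,  g(3) = 9/2,  g(5) = -25/6.
Hence the absolute minimum is -25/6 at s = 5.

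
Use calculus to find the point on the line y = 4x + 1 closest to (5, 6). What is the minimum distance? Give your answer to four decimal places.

Minimize D(x)^2 = (x - 5)^2 + (4x - 5)^2.
d/dx[D^2] = 2(x - 5) + 2·4·(4x - 5) = 0 ⇒ x = 25/17.
Then y = 117/17 and the distance is √(225/17) ≈ 3.6380.

3.6380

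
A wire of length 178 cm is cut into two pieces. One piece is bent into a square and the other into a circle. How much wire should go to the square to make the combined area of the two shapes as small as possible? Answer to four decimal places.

99.6976

Let x be the length used for the square. Square side x/4; circle radius (178−x)/(2π).
A(x) = (x/4)² + π·((178−x)/(2π))² = x²/16 + (178−x)²/(4π) for 0 ≤ x ≤ 178. A'(x) = x/8 − (178−x)/(2π) = 0 gives x = 4·178/(π+4) ≈ 99.6976.
A'' = 1/8 + 1/(2π) > 0, so this gives the minimum combined area; x ≈ 99.6976 cm to the square.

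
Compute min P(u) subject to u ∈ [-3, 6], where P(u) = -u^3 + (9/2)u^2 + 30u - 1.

P'(u) = -3u^2 + 9u + 30, which vanishes at u = -2 and u = 5.
Compare values at every candidate in [-3, 6]: P(-3) = -47/2; P(-2) = -35; P(5) = 273/2; P(6) = 125.
Hence the absolute minimum is -35 at u = -2.

-35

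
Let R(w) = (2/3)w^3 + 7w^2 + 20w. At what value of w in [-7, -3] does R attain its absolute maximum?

-5

R'(w) = 2w^2 + 14w + 20, whose only zero in [-7, -3] is w = -5.
Compare values at every candidate in [-7, -3]: R(-7) = -77/3,  R(-5) = -25/3,  R(-3) = -15.
Hence the absolute maximum is -25/3 at w = -5.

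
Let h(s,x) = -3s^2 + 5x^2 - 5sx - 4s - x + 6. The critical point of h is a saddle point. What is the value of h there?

∂h/∂s = -6s - 5x - 4 = 0 and ∂h/∂x = -5s + 10x - 1 = 0, so (s, x) = (-9/17, -14/85).
The Hessian has h_{ss} = -6, h_{xx} = 10, h_{sx} = -5, giving D = -85 < 0, so the point is a saddle point.
h(-9/17, -14/85) = 607/85.

607/85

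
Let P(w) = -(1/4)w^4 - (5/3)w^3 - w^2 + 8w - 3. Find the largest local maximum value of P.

P'(w) = -w^3 - 5w^2 - 2w + 8. Setting P'(w) = 0 gives w ∈ {-4, -2, 1}.
Since P''(w) = -3w^2 - 10w - 2, we get P''(-4) = -10 < 0 ⇒ local maximum; P''(-2) = 6 > 0 ⇒ local minimum; P''(1) = -15 < 0 ⇒ local maximum.
Thus P has its largest local maximum at w = 1, with value 25/12.

25/12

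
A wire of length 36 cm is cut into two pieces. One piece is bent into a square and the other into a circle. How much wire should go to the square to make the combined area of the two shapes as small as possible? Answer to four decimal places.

20.1636

Let x be the length used for the square. Square side x/4; circle radius (36−x)/(2π).
A(x) = (x/4)² + π·((36−x)/(2π))² = x²/16 + (36−x)²/(4π) for 0 ≤ x ≤ 36. A'(x) = x/8 − (36−x)/(2π) = 0 gives x = 4·36/(π+4) ≈ 20.1636.
A'' = 1/8 + 1/(2π) > 0, so this gives the minimum combined area; x ≈ 20.1636 cm to the square.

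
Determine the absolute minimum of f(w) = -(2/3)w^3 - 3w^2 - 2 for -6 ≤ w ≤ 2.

The derivative is -2w^2 - 6w, which vanishes at w = -3 and w = 0.
Evaluating at the critical points and endpoints: f(-6) = 34; f(-3) = -11; f(0) = -2; f(2) = -58/3.
Hence the absolute minimum is -58/3 at w = 2.

-58/3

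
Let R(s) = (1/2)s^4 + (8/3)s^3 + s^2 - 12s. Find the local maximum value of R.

Critical points: R'(s) = 2s^3 + 8s^2 + 2s - 12 vanishes at s = -3, -2, 1.
Since R''(s) = 6s^2 + 16s + 2, we get R''(-3) = 8 > 0 ⇒ local minimum; R''(-2) = -6 < 0 ⇒ local maximum; R''(1) = 24 > 0 ⇒ local minimum.
The local maximum is R(-2) = 44/3.

44/3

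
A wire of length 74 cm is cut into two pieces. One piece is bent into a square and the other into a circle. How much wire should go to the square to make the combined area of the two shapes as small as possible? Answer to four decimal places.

Let x be the length used for the square. Square side x/4; circle radius (74−x)/(2π).
A(x) = (x/4)² + π·((74−x)/(2π))² = x²/16 + (74−x)²/(4π) for 0 ≤ x ≤ 74. A'(x) = x/8 − (74−x)/(2π) = 0 gives x = 4·74/(π+4) ≈ 41.4473.
A'' = 1/8 + 1/(2π) > 0, so this gives the minimum combined area; x ≈ 41.4473 cm to the square.

41.4473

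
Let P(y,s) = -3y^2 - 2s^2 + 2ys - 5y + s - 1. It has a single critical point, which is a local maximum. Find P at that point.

23/20

∂P/∂y = -6y + 2s - 5 = 0 and ∂P/∂s = 2y - 4s + 1 = 0, so (y, s) = (-9/10, -1/5).
The Hessian has P_{yy} = -6, P_{ss} = -4, P_{ys} = 2, giving D = 20 > 0 with P_{yy} < 0, so the point is a local maximum.
P(-9/10, -1/5) = 23/20.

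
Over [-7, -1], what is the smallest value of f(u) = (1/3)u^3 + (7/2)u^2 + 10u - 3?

-95/6

f'(u) = u^2 + 7u + 10, which vanishes at u = -5 and u = -2.
Compare values at every candidate in [-7, -1]: f(-7) = -95/6,  f(-5) = -43/6,  f(-2) = -35/3,  f(-1) = -59/6.
Hence the absolute minimum is -95/6 at u = -7.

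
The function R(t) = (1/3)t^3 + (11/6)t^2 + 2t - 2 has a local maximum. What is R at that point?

-1/2

R'(t) = t^2 + (11/3)t + 2 = 0 at t = -3, -2/3.
Since R''(t) = 2t + 11/3, we get R''(-3) = -7/3 < 0 ⇒ local maximum; R''(-2/3) = 7/3 > 0 ⇒ local minimum.
The local maximum is R(-3) = -1/2.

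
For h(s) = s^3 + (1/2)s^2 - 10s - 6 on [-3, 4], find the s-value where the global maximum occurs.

4

h'(s) = 3s^2 + s - 10, which vanishes at s = -2 and s = 5/3.
Evaluating at the critical points and endpoints: h(-3) = 3/2,  h(-2) = 8,  h(5/3) = -899/54,  h(4) = 26.
The maximum over the interval is 26, attained at s = 4.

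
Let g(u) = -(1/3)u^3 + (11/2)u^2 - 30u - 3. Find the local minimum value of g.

Critical points: g'(u) = -u^2 + 11u - 30 vanishes at u = 5, 6.
Second-derivative test with g''(u) = -2u + 11: g''(5) = 1 > 0 ⇒ local minimum; g''(6) = -1 < 0 ⇒ local maximum.
Thus g has its local minimum at u = 5, with value -343/6.

-343/6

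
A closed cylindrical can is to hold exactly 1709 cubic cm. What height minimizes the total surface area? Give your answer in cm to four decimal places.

12.9584

With radius r and height h, πr²h = 1709 so h = 1709/(πr²), and S(r) = 2πr² + 2πrh = 2πr² + 2·1709/r.
S'(r) = 4πr − 2·1709/r² = 0 ⇒ r³ = 1709/(2π), so r ≈ 6.4792 and h = 2r ≈ 12.9584.
S''(r) = 4π + 4·1709/r³ > 0, so this is the minimum; S ≈ 791.3026.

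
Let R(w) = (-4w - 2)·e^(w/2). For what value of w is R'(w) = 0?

-5/2

R'(w) = (-4)·e^(w/2) + (-4w - 2)·(1/2)·e^(w/2) = (-2w - 5)·e^(w/2). Since e^(w/2) > 0, the only critical point is w = -5/2.
R''(-5/2) has the same sign as -2 < 0, so this is a local maximum.
R(-5/2) = (8)·e^(-5/4) ≈ 2.2920.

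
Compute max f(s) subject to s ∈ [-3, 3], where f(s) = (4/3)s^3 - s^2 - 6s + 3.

12

The derivative is 4s^2 - 2s - 6, which vanishes at s = -1 and s = 3/2.
Compare values at every candidate in [-3, 3]: f(-3) = -24, f(-1) = 20/3, f(3/2) = -15/4, f(3) = 12.
So the maximum is f(3) = 12.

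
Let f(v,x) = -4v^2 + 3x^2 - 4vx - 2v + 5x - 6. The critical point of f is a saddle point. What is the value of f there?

∂f/∂v = -8v - 4x - 2 = 0 and ∂f/∂x = -4v + 6x + 5 = 0, so (v, x) = (1/8, -3/4).
The Hessian has f_{vv} = -8, f_{xx} = 6, f_{vx} = -4, giving D = -64 < 0, so the point is a saddle point.
f(1/8, -3/4) = -8.

-8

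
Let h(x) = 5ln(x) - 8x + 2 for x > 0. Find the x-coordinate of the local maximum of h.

5/8

h'(x) = 5/x − 8 = 0 gives x = 5/8.
h''(x) = -5/x², which is negative for x > 0, so this is a local maximum.
h(5/8) = 5·ln(5/8) - 5 + 2 ≈ -5.3500.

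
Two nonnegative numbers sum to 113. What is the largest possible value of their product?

12769/4

With x + y = 113, the product is P(x) = x(113 − x).
P'(x) = 113 − 2x = 0 gives x = 113/2; P'' = −2 < 0, so this is the maximum.
P = 113/2·113/2 = 12769/4.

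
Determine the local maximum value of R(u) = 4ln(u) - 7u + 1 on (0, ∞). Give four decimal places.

R'(u) = 4/u − 7 = 0 gives u = 4/7.
R''(u) = -4/u², which is negative for u > 0, so this is a local maximum.
R(4/7) = 4·ln(4/7) - 4 + 1 ≈ -5.2385.

-5.2385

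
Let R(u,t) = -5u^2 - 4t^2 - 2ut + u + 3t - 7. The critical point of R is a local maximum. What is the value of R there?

∂R/∂u = -10u - 2t + 1 = 0 and ∂R/∂t = -2u - 8t + 3 = 0, so (u, t) = (1/38, 7/19).
The Hessian has R_{uu} = -10, R_{tt} = -8, R_{ut} = -2, giving D = 76 > 0 with R_{uu} < 0, so the point is a local maximum.
R(1/38, 7/19) = -489/76.

-489/76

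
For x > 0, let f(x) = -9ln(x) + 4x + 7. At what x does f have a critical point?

9/4

f'(x) = -9/x + 4 = 0 gives x = 9/4.
f''(x) = 9/x², which is positive for x > 0, so this is a local minimum.
f(9/4) = -9·ln(9/4) + 9 + 7 ≈ 8.7016.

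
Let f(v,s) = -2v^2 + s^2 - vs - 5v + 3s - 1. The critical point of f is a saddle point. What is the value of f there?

∂f/∂v = -4v - s - 5 = 0 and ∂f/∂s = -v + 2s + 3 = 0, so (v, s) = (-7/9, -17/9).
The Hessian has f_{vv} = -4, f_{ss} = 2, f_{vs} = -1, giving D = -9 < 0, so the point is a saddle point.
f(-7/9, -17/9) = -17/9.

-17/9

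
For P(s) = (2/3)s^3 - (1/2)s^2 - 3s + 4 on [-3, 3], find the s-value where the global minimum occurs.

Differentiating, P'(s) = 2s^2 - s - 3; which vanishes at s = -1 and s = 3/2.
Evaluating at the critical points and endpoints: P(-3) = -19/2,  P(-1) = 35/6,  P(3/2) = 5/8,  P(3) = 17/2.
The minimum over the interval is -19/2, attained at s = -3.

-3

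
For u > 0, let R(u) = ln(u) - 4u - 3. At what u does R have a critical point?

R'(u) = 1/u − 4 = 0 gives u = 1/4.
R''(u) = -1/u², which is negative for u > 0, so this is a local maximum.
R(1/4) = 1·ln(1/4) - 1 - 3 ≈ -5.3863.

1/4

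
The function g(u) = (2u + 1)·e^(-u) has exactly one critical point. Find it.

1/2

g'(u) = 2·e^(-u) + (2u + 1)·(-1)·e^(-u) = (-2u + 1)·e^(-u). Since e^(-u) > 0, the only critical point is u = 1/2.
g''(1/2) has the same sign as -2 < 0, so this is a local maximum.
g(1/2) = (2)·e^(-1/2) ≈ 1.2131.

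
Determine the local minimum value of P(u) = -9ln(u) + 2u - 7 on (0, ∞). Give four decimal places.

P'(u) = -9/u + 2 = 0 gives u = 9/2.
P''(u) = 9/u², which is positive for u > 0, so this is a local minimum.
P(9/2) = -9·ln(9/2) + 9 - 7 ≈ -11.5367.

-11.5367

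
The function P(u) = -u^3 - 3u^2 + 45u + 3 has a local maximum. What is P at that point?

84

P'(u) = -3u^2 - 6u + 45. Setting P'(u) = 0 gives u ∈ {-5, 3}.
Second-derivative test with P''(u) = -6u - 6: P''(-5) = 24 > 0 ⇒ local minimum; P''(3) = -24 < 0 ⇒ local maximum.
Thus P has its local maximum at u = 3, with value 84.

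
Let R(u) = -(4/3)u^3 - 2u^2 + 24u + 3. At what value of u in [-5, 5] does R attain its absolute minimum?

5

The derivative is -4u^2 - 4u + 24, which vanishes at u = -3 and u = 2.
Evaluating at the critical points and endpoints: R(-5) = -1/3,  R(-3) = -51,  R(2) = 97/3,  R(5) = -281/3.
So the minimum is R(5) = -281/3.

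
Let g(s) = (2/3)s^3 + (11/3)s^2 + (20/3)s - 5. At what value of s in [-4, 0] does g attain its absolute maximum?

0

The derivative is 2s^2 + (22/3)s + 20/3, which vanishes at s = -2 and s = -5/3.
Evaluating at the critical points and endpoints: g(-4) = -47/3, g(-2) = -9, g(-5/3) = -730/81, g(0) = -5.
Hence the absolute maximum is -5 at s = 0.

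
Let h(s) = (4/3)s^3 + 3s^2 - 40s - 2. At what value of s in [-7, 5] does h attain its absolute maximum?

-4

Differentiating, h'(s) = 4s^2 + 6s - 40; which vanishes at s = -4 and s = 5/2.
Evaluating at the critical points and endpoints: h(-7) = -97/3, h(-4) = 362/3, h(5/2) = -749/12, h(5) = 119/3.
The maximum over the interval is 362/3, attained at s = -4.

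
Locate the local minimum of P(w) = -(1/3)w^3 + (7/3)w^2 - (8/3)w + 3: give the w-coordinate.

2/3

Critical points: P'(w) = -w^2 + (14/3)w - 8/3 vanishes at w = 2/3, 4.
Second-derivative test with P''(w) = -2w + 14/3: P''(2/3) = 10/3 > 0 ⇒ local minimum; P''(4) = -10/3 < 0 ⇒ local maximum.
Thus P has its local minimum at w = 2/3, with value 175/81.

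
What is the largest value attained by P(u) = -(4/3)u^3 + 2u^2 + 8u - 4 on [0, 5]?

28/3

The derivative is -4u^2 + 4u + 8, whose only zero in [0, 5] is u = 2.
Compare values at every candidate in [0, 5]: P(0) = -4,  P(2) = 28/3,  P(5) = -242/3.
So the maximum is P(2) = 28/3.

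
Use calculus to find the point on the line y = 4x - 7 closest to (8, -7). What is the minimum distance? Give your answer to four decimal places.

Minimize D(x)^2 = (x - 8)^2 + (4x)^2.
d/dx[D^2] = 2(x - 8) + 2·4·(4x) = 0 ⇒ x = 8/17.
Then y = -87/17 and the distance is √(1024/17) ≈ 7.7611.

7.7611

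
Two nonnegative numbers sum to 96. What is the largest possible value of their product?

2304

With x + y = 96, the product is P(x) = x(96 − x).
P'(x) = 96 − 2x = 0 gives x = 48; P'' = −2 < 0, so this is the maximum.
P = 48·48 = 2304.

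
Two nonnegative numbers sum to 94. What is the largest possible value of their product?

With x + y = 94, the product is P(x) = x(94 − x).
P'(x) = 94 − 2x = 0 gives x = 47; P'' = −2 < 0, so this is the maximum.
P = 47·47 = 2209.

2209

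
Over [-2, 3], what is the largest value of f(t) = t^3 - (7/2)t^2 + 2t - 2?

f'(t) = 3t^2 - 7t + 2, which vanishes at t = 1/3 and t = 2.
Compare values at every candidate in [-2, 3]: f(-2) = -28, f(1/3) = -91/54, f(2) = -4, f(3) = -1/2.
Hence the absolute maximum is -1/2 at t = 3.

-1/2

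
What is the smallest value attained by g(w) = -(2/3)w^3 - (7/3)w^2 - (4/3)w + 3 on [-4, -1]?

The derivative is -2w^2 - (14/3)w - 4/3, whose only zero in [-4, -1] is w = -2.
Candidates: g(-4) = 41/3,  g(-2) = 5/3,  g(-1) = 8/3.
The minimum over the interval is 5/3, attained at w = -2.

5/3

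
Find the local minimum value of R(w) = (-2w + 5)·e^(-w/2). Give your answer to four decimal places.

R'(w) = (-2)·e^(-w/2) + (-2w + 5)·(-1/2)·e^(-w/2) = (w - 9/2)·e^(-w/2). Since e^(-w/2) > 0, the only critical point is w = 9/2.
R''(9/2) has the same sign as 1 > 0, so this is a local minimum.
R(9/2) = (-4)·e^(-9/4) ≈ -0.4216.

-0.4216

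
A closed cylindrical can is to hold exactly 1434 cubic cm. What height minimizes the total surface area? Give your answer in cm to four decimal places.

12.2223

With radius r and height h, πr²h = 1434 so h = 1434/(πr²), and S(r) = 2πr² + 2πrh = 2πr² + 2·1434/r.
S'(r) = 4πr − 2·1434/r² = 0 ⇒ r³ = 1434/(2π), so r ≈ 6.1112 and h = 2r ≈ 12.2223.
S''(r) = 4π + 4·1434/r³ > 0, so this is the minimum; S ≈ 703.9589.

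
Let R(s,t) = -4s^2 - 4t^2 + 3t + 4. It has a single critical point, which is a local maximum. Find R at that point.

∂R/∂s = -8s = 0 and ∂R/∂t = -8t + 3 = 0, so (s, t) = (0, 3/8).
The Hessian has R_{ss} = -8, R_{tt} = -8, R_{st} = 0, giving D = 64 > 0 with R_{ss} < 0, so the point is a local maximum.
R(0, 3/8) = 73/16.

73/16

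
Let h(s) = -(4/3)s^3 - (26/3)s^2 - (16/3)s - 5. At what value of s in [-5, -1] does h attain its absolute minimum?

h'(s) = -4s^2 - (52/3)s - 16/3, whose only zero in [-5, -1] is s = -4.
Compare values at every candidate in [-5, -1]: h(-5) = -85/3,  h(-4) = -37,  h(-1) = -7.
The minimum over the interval is -37, attained at s = -4.

-4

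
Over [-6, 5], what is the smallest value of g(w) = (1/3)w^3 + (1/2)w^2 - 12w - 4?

-53/2

The derivative is w^2 + w - 12, which vanishes at w = -4 and w = 3.
Compare values at every candidate in [-6, 5]: g(-6) = 14,  g(-4) = 92/3,  g(3) = -53/2,  g(5) = -59/6.
The minimum over the interval is -53/2, attained at w = 3.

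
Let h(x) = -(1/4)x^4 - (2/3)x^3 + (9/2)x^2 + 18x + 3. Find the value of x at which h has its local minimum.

-2

h'(x) = -x^3 - 2x^2 + 9x + 18 = 0 at x = -3, -2, 3.
Since h''(x) = -3x^2 - 4x + 9, we get h''(-3) = -6 < 0 ⇒ local maximum; h''(-2) = 5 > 0 ⇒ local minimum; h''(3) = -30 < 0 ⇒ local maximum.
The local minimum is h(-2) = -41/3.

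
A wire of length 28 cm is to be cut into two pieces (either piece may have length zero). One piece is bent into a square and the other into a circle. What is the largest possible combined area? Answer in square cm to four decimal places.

62.3887

Let x be the length used for the square. Square side x/4; circle radius (28−x)/(2π).
A(x) = (x/4)² + π·((28−x)/(2π))² = x²/16 + (28−x)²/(4π) for 0 ≤ x ≤ 28. A'(x) = x/8 − (28−x)/(2π) = 0 gives x = 4·28/(π+4) ≈ 15.6828.
A'' > 0, so the interior critical point is a minimum; the maximum is at an endpoint. A(0) = 62.3887 and A(28) = 49.0000, so the largest area is 62.3887.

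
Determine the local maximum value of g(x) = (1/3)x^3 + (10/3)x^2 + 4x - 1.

g'(x) = x^2 + (20/3)x + 4 = 0 at x = -6, -2/3.
Since g''(x) = 2x + 20/3, we get g''(-6) = -16/3 < 0 ⇒ local maximum; g''(-2/3) = 16/3 > 0 ⇒ local minimum.
So the local maximum value is g(-6) = 23.

23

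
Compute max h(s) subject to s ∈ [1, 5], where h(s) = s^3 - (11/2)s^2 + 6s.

The derivative is 3s^2 - 11s + 6, whose only zero in [1, 5] is s = 3.
Candidates: h(1) = 3/2, h(3) = -9/2, h(5) = 35/2.
So the maximum is h(5) = 35/2.

35/2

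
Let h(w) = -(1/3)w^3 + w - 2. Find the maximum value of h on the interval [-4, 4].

46/3

The derivative is -w^2 + 1, which vanishes at w = -1 and w = 1.
Candidates: h(-4) = 46/3; h(-1) = -8/3; h(1) = -4/3; h(4) = -58/3.
Hence the absolute maximum is 46/3 at w = -4.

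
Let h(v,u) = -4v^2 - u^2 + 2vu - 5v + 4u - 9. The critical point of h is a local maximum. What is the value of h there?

-59/12

∂h/∂v = -8v + 2u - 5 = 0 and ∂h/∂u = 2v - 2u + 4 = 0, so (v, u) = (-1/6, 11/6).
The Hessian has h_{vv} = -8, h_{uu} = -2, h_{vu} = 2, giving D = 12 > 0 with h_{vv} < 0, so the point is a local maximum.
h(-1/6, 11/6) = -59/12.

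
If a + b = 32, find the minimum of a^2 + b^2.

With a + b = 32, a^2 + b^2 = a^2 + (32 − a)^2.
The derivative 2a − 2(32 − a) = 4a − 64 vanishes at a = 16; second derivative 4 > 0, a minimum.
The minimum is 2·(16)^2 = 512.

512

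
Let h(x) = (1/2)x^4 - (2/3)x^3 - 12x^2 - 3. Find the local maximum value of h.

-3

h'(x) = 2x^3 - 2x^2 - 24x. Setting h'(x) = 0 gives x ∈ {-3, 0, 4}.
h''(x) = 6x^2 - 4x - 24. h''(-3) = 42 > 0 ⇒ local minimum; h''(0) = -24 < 0 ⇒ local maximum; h''(4) = 56 > 0 ⇒ local minimum.
The local maximum is h(0) = -3.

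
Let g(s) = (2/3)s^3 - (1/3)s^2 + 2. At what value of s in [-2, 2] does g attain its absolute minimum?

-2

Differentiating, g'(s) = 2s^2 - (2/3)s; which vanishes at s = 0 and s = 1/3.
Compare values at every candidate in [-2, 2]: g(-2) = -14/3,  g(0) = 2,  g(1/3) = 161/81,  g(2) = 6.
Hence the absolute minimum is -14/3 at s = -2.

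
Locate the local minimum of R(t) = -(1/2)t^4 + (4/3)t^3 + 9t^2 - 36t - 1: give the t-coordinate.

2

R'(t) = -2t^3 + 4t^2 + 18t - 36 = 0 at t = -3, 2, 3.
Second-derivative test with R''(t) = -6t^2 + 8t + 18: R''(-3) = -60 < 0 ⇒ local maximum; R''(2) = 10 > 0 ⇒ local minimum; R''(3) = -12 < 0 ⇒ local maximum.
Thus R has its local minimum at t = 2, with value -103/3.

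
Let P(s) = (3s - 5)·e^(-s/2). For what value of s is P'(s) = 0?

P'(s) = 3·e^(-s/2) + (3s - 5)·(-1/2)·e^(-s/2) = (-(3/2)s + 11/2)·e^(-s/2). Since e^(-s/2) > 0, the only critical point is s = 11/3.
P''(11/3) has the same sign as -3/2 < 0, so this is a local maximum.
P(11/3) = (6)·e^(-11/6) ≈ 0.9593.

11/3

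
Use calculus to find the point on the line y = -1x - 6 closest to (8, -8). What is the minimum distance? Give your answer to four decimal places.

Minimize D(x)^2 = (x - 8)^2 + (-x + 2)^2.
d/dx[D^2] = 2(x - 8) + 2·(-1)·(-x + 2) = 0 ⇒ x = 5.
Then y = -11 and the distance is √(18) ≈ 4.2426.

4.2426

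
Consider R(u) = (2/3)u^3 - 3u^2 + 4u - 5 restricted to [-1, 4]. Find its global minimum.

-38/3

R'(u) = 2u^2 - 6u + 4, which vanishes at u = 1 and u = 2.
Compare values at every candidate in [-1, 4]: R(-1) = -38/3,  R(1) = -10/3,  R(2) = -11/3,  R(4) = 17/3.
Hence the absolute minimum is -38/3 at u = -1.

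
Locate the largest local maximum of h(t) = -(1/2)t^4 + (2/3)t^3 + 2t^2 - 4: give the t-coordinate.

h'(t) = -2t^3 + 2t^2 + 4t. Setting h'(t) = 0 gives t ∈ {-1, 0, 2}.
Second-derivative test with h''(t) = -6t^2 + 4t + 4: h''(-1) = -6 < 0 ⇒ local maximum; h''(0) = 4 > 0 ⇒ local minimum; h''(2) = -12 < 0 ⇒ local maximum.
Thus h has its largest local maximum at t = 2, with value 4/3.

2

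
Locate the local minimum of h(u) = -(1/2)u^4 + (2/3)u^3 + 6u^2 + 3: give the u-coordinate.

0

h'(u) = -2u^3 + 2u^2 + 12u = 0 at u = -2, 0, 3.
Since h''(u) = -6u^2 + 4u + 12, we get h''(-2) = -20 < 0 ⇒ local maximum; h''(0) = 12 > 0 ⇒ local minimum; h''(3) = -30 < 0 ⇒ local maximum.
Thus h has its local minimum at u = 0, with value 3.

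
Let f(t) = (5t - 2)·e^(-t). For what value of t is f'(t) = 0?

7/5

f'(t) = 5·e^(-t) + (5t - 2)·(-1)·e^(-t) = (-5t + 7)·e^(-t). Since e^(-t) > 0, the only critical point is t = 7/5.
f''(7/5) has the same sign as -5 < 0, so this is a local maximum.
f(7/5) = (5)·e^(-7/5) ≈ 1.2330.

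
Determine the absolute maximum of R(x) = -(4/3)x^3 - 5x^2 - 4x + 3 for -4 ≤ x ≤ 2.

The derivative is -4x^2 - 10x - 4, which vanishes at x = -2 and x = -1/2.
Evaluating at the critical points and endpoints: R(-4) = 73/3,  R(-2) = 5/3,  R(-1/2) = 47/12,  R(2) = -107/3.
Hence the absolute maximum is 73/3 at x = -4.

73/3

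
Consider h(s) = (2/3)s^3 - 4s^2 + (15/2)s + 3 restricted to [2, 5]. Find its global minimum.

43/6

h'(s) = 2s^2 - 8s + 15/2, whose only zero in [2, 5] is s = 5/2.
Candidates: h(2) = 22/3; h(5/2) = 43/6; h(5) = 143/6.
So the minimum is h(5/2) = 43/6.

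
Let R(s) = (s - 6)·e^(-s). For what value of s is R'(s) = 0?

R'(s) = 1·e^(-s) + (s - 6)·(-1)·e^(-s) = (-s + 7)·e^(-s). Since e^(-s) > 0, the only critical point is s = 7.
R''(7) has the same sign as -1 < 0, so this is a local maximum.
R(7) = (1)·e^(-7) ≈ 0.0009.

7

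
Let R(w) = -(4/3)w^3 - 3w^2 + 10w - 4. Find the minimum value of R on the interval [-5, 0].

-323/12

Differentiating, R'(w) = -4w^2 - 6w + 10; whose only zero in [-5, 0] is w = -5/2.
Compare values at every candidate in [-5, 0]: R(-5) = 113/3, R(-5/2) = -323/12, R(0) = -4.
Hence the absolute minimum is -323/12 at w = -5/2.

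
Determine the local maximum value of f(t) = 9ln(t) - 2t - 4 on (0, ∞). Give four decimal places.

f'(t) = 9/t − 2 = 0 gives t = 9/2.
f''(t) = -9/t², which is negative for t > 0, so this is a local maximum.
f(9/2) = 9·ln(9/2) - 9 - 4 ≈ 0.5367.

0.5367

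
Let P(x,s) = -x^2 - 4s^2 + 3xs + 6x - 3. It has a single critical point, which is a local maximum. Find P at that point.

∂P/∂x = -2x + 3s + 6 = 0 and ∂P/∂s = 3x - 8s = 0, so (x, s) = (48/7, 18/7).
The Hessian has P_{xx} = -2, P_{ss} = -8, P_{xs} = 3, giving D = 7 > 0 with P_{xx} < 0, so the point is a local maximum.
P(48/7, 18/7) = 123/7.

123/7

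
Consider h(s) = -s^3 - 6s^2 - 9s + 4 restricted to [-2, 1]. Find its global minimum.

Differentiating, h'(s) = -3s^2 - 12s - 9; whose only zero in [-2, 1] is s = -1.
Compare values at every candidate in [-2, 1]: h(-2) = 6; h(-1) = 8; h(1) = -12.
The minimum over the interval is -12, attained at s = 1.

-12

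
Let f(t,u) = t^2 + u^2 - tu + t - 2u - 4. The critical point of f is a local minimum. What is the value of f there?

∂f/∂t = 2t - u + 1 = 0 and ∂f/∂u = -t + 2u - 2 = 0, so (t, u) = (0, 1).
The Hessian has f_{tt} = 2, f_{uu} = 2, f_{tu} = -1, giving D = 3 > 0 with f_{tt} > 0, so the point is a local minimum.
f(0, 1) = -5.

-5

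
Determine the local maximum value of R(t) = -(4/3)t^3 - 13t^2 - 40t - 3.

439/12

Critical points: R'(t) = -4t^2 - 26t - 40 vanishes at t = -4, -5/2.
Second-derivative test with R''(t) = -8t - 26: R''(-4) = 6 > 0 ⇒ local minimum; R''(-5/2) = -6 < 0 ⇒ local maximum.
So the local maximum value is R(-5/2) = 439/12.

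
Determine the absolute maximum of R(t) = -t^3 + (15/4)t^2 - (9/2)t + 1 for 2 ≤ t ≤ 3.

Differentiating, R'(t) = -3t^2 + (15/2)t - 9/2; which has no zeros in [2, 3].
Candidates: R(2) = -1; R(3) = -23/4.
The maximum over the interval is -1, attained at t = 2.

-1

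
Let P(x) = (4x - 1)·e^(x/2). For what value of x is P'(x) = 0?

-7/4

By the product rule, P'(x) = (2x + 7/2)·e^(x/2). Since e^(x/2) > 0, the only critical point is x = -7/4.
P''(-7/4) has the same sign as 2 > 0, so this is a local minimum.
P(-7/4) = (-8)·e^(-7/8) ≈ -3.3349.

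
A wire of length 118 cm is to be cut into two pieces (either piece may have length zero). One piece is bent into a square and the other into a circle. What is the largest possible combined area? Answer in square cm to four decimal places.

1108.0367

Let x be the length used for the square. Square side x/4; circle radius (118−x)/(2π).
A(x) = (x/4)² + π·((118−x)/(2π))² = x²/16 + (118−x)²/(4π) for 0 ≤ x ≤ 118. A'(x) = x/8 − (118−x)/(2π) = 0 gives x = 4·118/(π+4) ≈ 66.0917.
A'' > 0, so the interior critical point is a minimum; the maximum is at an endpoint. A(0) = 1108.0367 and A(118) = 870.2500, so the largest area is 1108.0367.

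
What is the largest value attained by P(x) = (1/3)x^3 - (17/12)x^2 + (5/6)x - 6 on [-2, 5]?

53/12

Differentiating, P'(x) = x^2 - (17/6)x + 5/6; which vanishes at x = 1/3 and x = 5/2.
Evaluating at the critical points and endpoints: P(-2) = -16,  P(1/3) = -1901/324,  P(5/2) = -121/16,  P(5) = 53/12.
So the maximum is P(5) = 53/12.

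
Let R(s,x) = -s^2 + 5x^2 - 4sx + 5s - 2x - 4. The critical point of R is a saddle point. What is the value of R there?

∂R/∂s = -2s - 4x + 5 = 0 and ∂R/∂x = -4s + 10x - 2 = 0, so (s, x) = (7/6, 2/3).
The Hessian has R_{ss} = -2, R_{xx} = 10, R_{sx} = -4, giving D = -36 < 0, so the point is a saddle point.
R(7/6, 2/3) = -7/4.

-7/4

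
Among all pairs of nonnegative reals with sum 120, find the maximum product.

3600

With x + y = 120, the product is P(x) = x(120 − x).
P'(x) = 120 − 2x = 0 gives x = 60; P'' = −2 < 0, so this is the maximum.
P = 60·60 = 3600.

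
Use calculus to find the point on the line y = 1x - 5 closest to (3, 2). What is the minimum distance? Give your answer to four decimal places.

2.8284

Minimize D(x)^2 = (x - 3)^2 + (x - 7)^2.
d/dx[D^2] = 2(x - 3) + 2·1·(x - 7) = 0 ⇒ x = 5.
Then y = 0 and the distance is √(8) ≈ 2.8284.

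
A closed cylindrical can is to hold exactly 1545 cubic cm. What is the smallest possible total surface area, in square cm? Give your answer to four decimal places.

With radius r and height h, πr²h = 1545 so h = 1545/(πr²), and S(r) = 2πr² + 2πrh = 2πr² + 2·1545/r.
S'(r) = 4πr − 2·1545/r² = 0 ⇒ r³ = 1545/(2π), so r ≈ 6.2649 and h = 2r ≈ 12.5299.
S''(r) = 4π + 4·1545/r³ > 0, so this is the minimum; S ≈ 739.8327.

739.8327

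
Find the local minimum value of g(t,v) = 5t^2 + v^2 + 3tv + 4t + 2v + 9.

87/11

∂g/∂t = 10t + 3v + 4 = 0 and ∂g/∂v = 3t + 2v + 2 = 0, so (t, v) = (-2/11, -8/11).
The Hessian has g_{tt} = 10, g_{vv} = 2, g_{tv} = 3, giving D = 11 > 0 with g_{tt} > 0, so the point is a local minimum.
g(-2/11, -8/11) = 87/11.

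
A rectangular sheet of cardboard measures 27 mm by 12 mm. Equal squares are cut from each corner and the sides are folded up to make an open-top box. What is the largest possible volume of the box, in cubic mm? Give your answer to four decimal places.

385.4252

With cut size x, the volume is V(x) = x(27 − 2x)(12 − 2x) for 0 < x < 6.
V'(x) = 12x^2 − 156x + 324. Setting V'(x) = 0 gives x ≈ 2.5949 (the root in (0, 6)).
V''(x) = 24x − 156 is negative there, so this is the maximum; V ≈ 385.4252.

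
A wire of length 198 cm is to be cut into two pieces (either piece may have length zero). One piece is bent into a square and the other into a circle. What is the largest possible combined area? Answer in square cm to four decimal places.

3119.7552

Let x be the length used for the square. Square side x/4; circle radius (198−x)/(2π).
A(x) = (x/4)² + π·((198−x)/(2π))² = x²/16 + (198−x)²/(4π) for 0 ≤ x ≤ 198. A'(x) = x/8 − (198−x)/(2π) = 0 gives x = 4·198/(π+4) ≈ 110.8996.
A'' > 0, so the interior critical point is a minimum; the maximum is at an endpoint. A(0) = 3119.7552 and A(198) = 2450.2500, so the largest area is 3119.7552.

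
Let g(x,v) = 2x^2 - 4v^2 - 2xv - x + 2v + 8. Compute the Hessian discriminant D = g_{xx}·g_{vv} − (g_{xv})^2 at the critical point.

∂g/∂x = 4x - 2v - 1 = 0 and ∂g/∂v = -2x - 8v + 2 = 0, so (x, v) = (1/3, 1/6).
The Hessian has g_{xx} = 4, g_{vv} = -8, g_{xv} = -2, giving D = -36 < 0, so the point is a saddle point.
D = (4)·(-8) − (-2)^2 = -36.

-36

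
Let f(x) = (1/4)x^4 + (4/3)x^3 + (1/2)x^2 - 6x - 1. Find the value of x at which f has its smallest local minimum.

Critical points: f'(x) = x^3 + 4x^2 + x - 6 vanishes at x = -3, -2, 1.
f''(x) = 3x^2 + 8x + 1. f''(-3) = 4 > 0 ⇒ local minimum; f''(-2) = -3 < 0 ⇒ local maximum; f''(1) = 12 > 0 ⇒ local minimum.
So the smallest local minimum value is f(1) = -59/12.

1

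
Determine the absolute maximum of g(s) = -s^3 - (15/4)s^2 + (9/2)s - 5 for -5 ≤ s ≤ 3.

15/4

The derivative is -3s^2 - (15/2)s + 9/2, which vanishes at s = -3 and s = 1/2.
Compare values at every candidate in [-5, 3]: g(-5) = 15/4, g(-3) = -101/4, g(1/2) = -61/16, g(3) = -209/4.
Hence the absolute maximum is 15/4 at s = -5.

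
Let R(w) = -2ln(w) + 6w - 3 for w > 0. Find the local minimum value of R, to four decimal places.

1.1972

R'(w) = -2/w + 6 = 0 gives w = 1/3.
R''(w) = 2/w², which is positive for w > 0, so this is a local minimum.
R(1/3) = -2·ln(1/3) + 2 - 3 ≈ 1.1972.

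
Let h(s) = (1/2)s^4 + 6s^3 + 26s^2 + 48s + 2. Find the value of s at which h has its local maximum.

-3

Critical points: h'(s) = 2s^3 + 18s^2 + 52s + 48 vanishes at s = -4, -3, -2.
Since h''(s) = 6s^2 + 36s + 52, we get h''(-4) = 4 > 0 ⇒ local minimum; h''(-3) = -2 < 0 ⇒ local maximum; h''(-2) = 4 > 0 ⇒ local minimum.
So the local maximum value is h(-3) = -59/2.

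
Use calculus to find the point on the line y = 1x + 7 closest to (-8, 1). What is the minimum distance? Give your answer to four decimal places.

1.4142

Minimize D(x)^2 = (x + 8)^2 + (x + 6)^2.
d/dx[D^2] = 2(x + 8) + 2·1·(x + 6) = 0 ⇒ x = -7.
Then y = 0 and the distance is √(2) ≈ 1.4142.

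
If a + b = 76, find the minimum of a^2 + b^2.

With a + b = 76, a^2 + b^2 = a^2 + (76 − a)^2.
The derivative 2a − 2(76 − a) = 4a − 152 vanishes at a = 38; second derivative 4 > 0, a minimum.
The minimum is 2·(38)^2 = 2888.

2888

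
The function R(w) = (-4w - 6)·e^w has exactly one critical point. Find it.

-5/2

R'(w) = (-4)·e^w + (-4w - 6)·1·e^w = (-4w - 10)·e^w. Since e^w > 0, the only critical point is w = -5/2.
R''(-5/2) has the same sign as -4 < 0, so this is a local maximum.
R(-5/2) = (4)·e^(-5/2) ≈ 0.3283.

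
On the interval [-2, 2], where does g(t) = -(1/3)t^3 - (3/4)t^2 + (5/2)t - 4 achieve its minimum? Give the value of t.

Differentiating, g'(t) = -t^2 - (3/2)t + 5/2; whose only zero in [-2, 2] is t = 1.
Compare values at every candidate in [-2, 2]: g(-2) = -28/3; g(1) = -31/12; g(2) = -14/3.
Hence the absolute minimum is -28/3 at t = -2.

-2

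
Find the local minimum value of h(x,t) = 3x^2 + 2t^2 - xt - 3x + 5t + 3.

-9/23

∂h/∂x = 6x - t - 3 = 0 and ∂h/∂t = -x + 4t + 5 = 0, so (x, t) = (7/23, -27/23).
The Hessian has h_{xx} = 6, h_{tt} = 4, h_{xt} = -1, giving D = 23 > 0 with h_{xx} > 0, so the point is a local minimum.
h(7/23, -27/23) = -9/23.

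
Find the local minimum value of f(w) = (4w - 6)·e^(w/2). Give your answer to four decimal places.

-6.2304

f'(w) = 4·e^(w/2) + (4w - 6)·(1/2)·e^(w/2) = (2w + 1)·e^(w/2). Since e^(w/2) > 0, the only critical point is w = -1/2.
f''(-1/2) has the same sign as 2 > 0, so this is a local minimum.
f(-1/2) = (-8)·e^(-1/4) ≈ -6.2304.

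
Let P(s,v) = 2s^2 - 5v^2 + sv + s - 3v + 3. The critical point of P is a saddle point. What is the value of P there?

∂P/∂s = 4s + v + 1 = 0 and ∂P/∂v = s - 10v - 3 = 0, so (s, v) = (-7/41, -13/41).
The Hessian has P_{ss} = 4, P_{vv} = -10, P_{sv} = 1, giving D = -41 < 0, so the point is a saddle point.
P(-7/41, -13/41) = 139/41.

139/41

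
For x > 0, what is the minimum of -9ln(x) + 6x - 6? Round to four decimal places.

-0.6492

R'(x) = -9/x + 6 = 0 gives x = 3/2.
R''(x) = 9/x², which is positive for x > 0, so this is a local minimum.
R(3/2) = -9·ln(3/2) + 9 - 6 ≈ -0.6492.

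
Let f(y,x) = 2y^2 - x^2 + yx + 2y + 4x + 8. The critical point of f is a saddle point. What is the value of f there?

∂f/∂y = 4y + x + 2 = 0 and ∂f/∂x = y - 2x + 4 = 0, so (y, x) = (-8/9, 14/9).
The Hessian has f_{yy} = 4, f_{xx} = -2, f_{yx} = 1, giving D = -9 < 0, so the point is a saddle point.
f(-8/9, 14/9) = 92/9.

92/9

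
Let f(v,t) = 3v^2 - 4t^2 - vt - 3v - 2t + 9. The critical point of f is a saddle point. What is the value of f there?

∂f/∂v = 6v - t - 3 = 0 and ∂f/∂t = -v - 8t - 2 = 0, so (v, t) = (22/49, -15/49).
The Hessian has f_{vv} = 6, f_{tt} = -8, f_{vt} = -1, giving D = -49 < 0, so the point is a saddle point.
f(22/49, -15/49) = 423/49.

423/49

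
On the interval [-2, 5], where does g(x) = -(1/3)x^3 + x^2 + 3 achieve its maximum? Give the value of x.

-2

g'(x) = -x^2 + 2x, which vanishes at x = 0 and x = 2.
Candidates: g(-2) = 29/3,  g(0) = 3,  g(2) = 13/3,  g(5) = -41/3.
The maximum over the interval is 29/3, attained at x = -2.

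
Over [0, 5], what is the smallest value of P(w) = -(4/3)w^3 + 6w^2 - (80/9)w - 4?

The derivative is -4w^2 + 12w - 80/9, which vanishes at w = 4/3 and w = 5/3.
Candidates: P(0) = -4, P(4/3) = -676/81, P(5/3) = -674/81, P(5) = -586/9.
Hence the absolute minimum is -586/9 at w = 5.

-586/9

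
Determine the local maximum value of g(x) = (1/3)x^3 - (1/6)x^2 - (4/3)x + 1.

g'(x) = x^2 - (1/3)x - 4/3 = 0 at x = -1, 4/3.
Second-derivative test with g''(x) = 2x - 1/3: g''(-1) = -7/3 < 0 ⇒ local maximum; g''(4/3) = 7/3 > 0 ⇒ local minimum.
The local maximum is g(-1) = 11/6.

11/6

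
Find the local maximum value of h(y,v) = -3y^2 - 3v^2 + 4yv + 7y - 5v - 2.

21/10

∂h/∂y = -6y + 4v + 7 = 0 and ∂h/∂v = 4y - 6v - 5 = 0, so (y, v) = (11/10, -1/10).
The Hessian has h_{yy} = -6, h_{vv} = -6, h_{yv} = 4, giving D = 20 > 0 with h_{yy} < 0, so the point is a local maximum.
h(11/10, -1/10) = 21/10.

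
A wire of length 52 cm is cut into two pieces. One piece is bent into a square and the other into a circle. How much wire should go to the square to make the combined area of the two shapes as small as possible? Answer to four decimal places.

29.1252

Let x be the length used for the square. Square side x/4; circle radius (52−x)/(2π).
A(x) = (x/4)² + π·((52−x)/(2π))² = x²/16 + (52−x)²/(4π) for 0 ≤ x ≤ 52. A'(x) = x/8 − (52−x)/(2π) = 0 gives x = 4·52/(π+4) ≈ 29.1252.
A'' = 1/8 + 1/(2π) > 0, so this gives the minimum combined area; x ≈ 29.1252 cm to the square.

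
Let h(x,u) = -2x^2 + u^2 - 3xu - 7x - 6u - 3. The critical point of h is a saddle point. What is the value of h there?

52/17

∂h/∂x = -4x - 3u - 7 = 0 and ∂h/∂u = -3x + 2u - 6 = 0, so (x, u) = (-32/17, 3/17).
The Hessian has h_{xx} = -4, h_{uu} = 2, h_{xu} = -3, giving D = -17 < 0, so the point is a saddle point.
h(-32/17, 3/17) = 52/17.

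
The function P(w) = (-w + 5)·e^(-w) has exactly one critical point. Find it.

6

Differentiating with the product rule gives P'(w) = (w - 6)·e^(-w). Since e^(-w) > 0, the only critical point is w = 6.
P''(6) has the same sign as 1 > 0, so this is a local minimum.
P(6) = (-1)·e^(-6) ≈ -0.0025.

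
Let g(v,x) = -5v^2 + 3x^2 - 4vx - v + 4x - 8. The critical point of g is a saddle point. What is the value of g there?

-701/76

∂g/∂v = -10v - 4x - 1 = 0 and ∂g/∂x = -4v + 6x + 4 = 0, so (v, x) = (5/38, -11/19).
The Hessian has g_{vv} = -10, g_{xx} = 6, g_{vx} = -4, giving D = -76 < 0, so the point is a saddle point.
g(5/38, -11/19) = -701/76.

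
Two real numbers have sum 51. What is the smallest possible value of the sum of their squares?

2601/2

With a + b = 51, a^2 + b^2 = a^2 + (51 − a)^2.
The derivative 2a − 2(51 − a) = 4a − 102 vanishes at a = 51/2; second derivative 4 > 0, a minimum.
The minimum is 2·(51/2)^2 = 2601/2.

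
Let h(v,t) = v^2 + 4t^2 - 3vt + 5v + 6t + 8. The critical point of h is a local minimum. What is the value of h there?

∂h/∂v = 2v - 3t + 5 = 0 and ∂h/∂t = -3v + 8t + 6 = 0, so (v, t) = (-58/7, -27/7).
The Hessian has h_{vv} = 2, h_{tt} = 8, h_{vt} = -3, giving D = 7 > 0 with h_{vv} > 0, so the point is a local minimum.
h(-58/7, -27/7) = -170/7.

-170/7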